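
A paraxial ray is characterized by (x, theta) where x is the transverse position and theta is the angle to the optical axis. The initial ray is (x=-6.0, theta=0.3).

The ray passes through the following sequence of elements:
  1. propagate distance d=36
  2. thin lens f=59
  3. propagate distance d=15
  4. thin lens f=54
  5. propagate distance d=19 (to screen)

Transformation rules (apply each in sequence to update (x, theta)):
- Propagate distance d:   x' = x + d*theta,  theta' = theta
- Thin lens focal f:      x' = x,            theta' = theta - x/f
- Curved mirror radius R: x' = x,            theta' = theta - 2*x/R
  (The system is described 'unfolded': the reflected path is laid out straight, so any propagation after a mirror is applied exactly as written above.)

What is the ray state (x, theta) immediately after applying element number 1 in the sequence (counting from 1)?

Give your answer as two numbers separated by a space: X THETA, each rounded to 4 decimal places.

Initial: x=-6.0000 theta=0.3000
After 1 (propagate distance d=36): x=4.8000 theta=0.3000
Rounded to 4 decimal places: x = 4.8000, theta = 0.3000

Answer: 4.8000 0.3000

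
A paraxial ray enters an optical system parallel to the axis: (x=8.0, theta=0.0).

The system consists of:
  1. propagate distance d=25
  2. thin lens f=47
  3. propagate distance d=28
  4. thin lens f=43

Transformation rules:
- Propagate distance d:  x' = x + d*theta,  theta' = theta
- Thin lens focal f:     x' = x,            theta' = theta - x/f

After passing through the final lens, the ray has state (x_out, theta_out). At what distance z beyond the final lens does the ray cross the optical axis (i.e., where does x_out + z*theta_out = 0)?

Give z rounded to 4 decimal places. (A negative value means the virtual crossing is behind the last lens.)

Answer: 13.1774

Derivation:
Initial: x=8.0000 theta=0.0000
After 1 (propagate distance d=25): x=8.0000 theta=0.0000
After 2 (thin lens f=47): x=8.0000 theta=-8/47 (≈-0.1702)
After 3 (propagate distance d=28): x=152/47 (≈3.2340) theta=-8/47 (≈-0.1702)
After 4 (thin lens f=43): x=152/47 (≈3.2340) theta=-496/2021 (≈-0.2454)
z_focus = -x_out/theta_out = -(152/47)/(-496/2021) = 817/62 ≈ 13.1774
Rounded to 4 decimal places: z = 13.1774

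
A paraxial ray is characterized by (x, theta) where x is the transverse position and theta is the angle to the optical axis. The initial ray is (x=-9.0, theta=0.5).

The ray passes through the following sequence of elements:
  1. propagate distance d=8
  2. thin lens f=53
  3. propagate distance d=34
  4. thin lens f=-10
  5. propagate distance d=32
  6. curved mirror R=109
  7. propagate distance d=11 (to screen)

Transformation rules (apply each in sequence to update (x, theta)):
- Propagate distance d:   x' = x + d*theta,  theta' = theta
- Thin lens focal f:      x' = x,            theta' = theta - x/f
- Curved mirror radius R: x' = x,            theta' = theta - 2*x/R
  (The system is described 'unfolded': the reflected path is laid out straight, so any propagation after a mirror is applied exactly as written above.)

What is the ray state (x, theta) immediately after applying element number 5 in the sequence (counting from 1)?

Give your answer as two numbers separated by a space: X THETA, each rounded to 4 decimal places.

Answer: 82.8906 2.1151

Derivation:
Initial: x=-9.0000 theta=0.5000
After 1 (propagate distance d=8): x=-5.0000 theta=0.5000
After 2 (thin lens f=53): x=-5.0000 theta=63/106 (≈0.5943)
After 3 (propagate distance d=34): x=806/53 (≈15.2075) theta=63/106 (≈0.5943)
After 4 (thin lens f=-10): x=806/53 (≈15.2075) theta=1121/530 (≈2.1151)
After 5 (propagate distance d=32): x=21966/265 (≈82.8906) theta=1121/530 (≈2.1151)
Rounded to 4 decimal places: x = 82.8906, theta = 2.1151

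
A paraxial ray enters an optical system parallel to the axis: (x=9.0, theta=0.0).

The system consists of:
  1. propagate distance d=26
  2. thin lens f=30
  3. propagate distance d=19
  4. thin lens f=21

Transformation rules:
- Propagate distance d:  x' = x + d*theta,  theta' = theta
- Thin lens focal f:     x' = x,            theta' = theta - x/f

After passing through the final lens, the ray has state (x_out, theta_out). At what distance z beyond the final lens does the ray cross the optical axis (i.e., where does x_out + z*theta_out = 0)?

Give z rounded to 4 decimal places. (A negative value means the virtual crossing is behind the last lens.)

Initial: x=9.0000 theta=0.0000
After 1 (propagate distance d=26): x=9.0000 theta=0.0000
After 2 (thin lens f=30): x=9.0000 theta=-0.3000
After 3 (propagate distance d=19): x=3.3000 theta=-0.3000
After 4 (thin lens f=21): x=3.3000 theta=-16/35 (≈-0.4571)
z_focus = -x_out/theta_out = -(3.3000)/(-16/35) = 231/32 ≈ 7.2188
Rounded to 4 decimal places: z = 7.2188

Answer: 7.2188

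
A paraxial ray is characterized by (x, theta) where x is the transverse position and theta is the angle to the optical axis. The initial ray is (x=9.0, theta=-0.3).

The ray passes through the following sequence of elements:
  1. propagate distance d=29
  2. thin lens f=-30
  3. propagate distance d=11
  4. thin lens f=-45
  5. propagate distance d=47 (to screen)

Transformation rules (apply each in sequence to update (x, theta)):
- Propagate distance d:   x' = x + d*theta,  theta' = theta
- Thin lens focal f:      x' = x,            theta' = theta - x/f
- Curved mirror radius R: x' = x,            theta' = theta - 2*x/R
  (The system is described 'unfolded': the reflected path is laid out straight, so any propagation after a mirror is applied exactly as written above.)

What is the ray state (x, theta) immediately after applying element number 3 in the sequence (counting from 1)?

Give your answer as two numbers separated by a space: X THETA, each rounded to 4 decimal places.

Answer: -2.8900 -0.2900

Derivation:
Initial: x=9.0000 theta=-0.3000
After 1 (propagate distance d=29): x=0.3000 theta=-0.3000
After 2 (thin lens f=-30): x=0.3000 theta=-0.2900
After 3 (propagate distance d=11): x=-2.8900 theta=-0.2900
Rounded to 4 decimal places: x = -2.8900, theta = -0.2900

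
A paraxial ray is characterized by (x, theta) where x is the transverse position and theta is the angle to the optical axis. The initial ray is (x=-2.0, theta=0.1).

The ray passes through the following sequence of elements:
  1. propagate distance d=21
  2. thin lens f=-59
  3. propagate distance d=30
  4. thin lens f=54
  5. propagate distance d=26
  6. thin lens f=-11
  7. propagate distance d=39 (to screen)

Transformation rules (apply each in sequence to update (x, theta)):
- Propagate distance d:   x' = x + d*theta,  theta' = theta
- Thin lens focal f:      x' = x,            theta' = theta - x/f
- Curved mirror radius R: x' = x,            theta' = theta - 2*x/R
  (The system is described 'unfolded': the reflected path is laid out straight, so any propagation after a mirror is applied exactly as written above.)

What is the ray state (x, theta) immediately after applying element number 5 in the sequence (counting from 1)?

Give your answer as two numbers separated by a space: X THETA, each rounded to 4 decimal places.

Answer: 4.2778 0.0433

Derivation:
Initial: x=-2.0000 theta=0.1000
After 1 (propagate distance d=21): x=0.1000 theta=0.1000
After 2 (thin lens f=-59): x=0.1000 theta=6/59 (≈0.1017)
After 3 (propagate distance d=30): x=1859/590 (≈3.1508) theta=6/59 (≈0.1017)
After 4 (thin lens f=54): x=1859/590 (≈3.1508) theta=1381/31860 (≈0.0433)
After 5 (propagate distance d=26): x=34073/7965 (≈4.2778) theta=1381/31860 (≈0.0433)
Rounded to 4 decimal places: x = 4.2778, theta = 0.0433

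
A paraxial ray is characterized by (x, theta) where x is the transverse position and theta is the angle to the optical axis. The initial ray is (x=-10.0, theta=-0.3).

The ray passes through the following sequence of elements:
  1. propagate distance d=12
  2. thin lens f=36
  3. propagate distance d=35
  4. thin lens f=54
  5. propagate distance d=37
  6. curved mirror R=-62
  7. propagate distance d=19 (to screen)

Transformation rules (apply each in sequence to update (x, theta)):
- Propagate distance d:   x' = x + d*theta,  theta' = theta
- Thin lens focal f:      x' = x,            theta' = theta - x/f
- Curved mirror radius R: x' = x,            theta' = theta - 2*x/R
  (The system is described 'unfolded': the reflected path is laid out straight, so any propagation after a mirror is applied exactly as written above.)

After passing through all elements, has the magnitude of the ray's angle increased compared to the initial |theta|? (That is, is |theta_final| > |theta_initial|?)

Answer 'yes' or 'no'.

Initial: x=-10.0000 theta=-0.3000
After 1 (propagate distance d=12): x=-13.6000 theta=-0.3000
After 2 (thin lens f=36): x=-13.6000 theta=7/90 (≈0.0778)
After 3 (propagate distance d=35): x=-979/90 (≈-10.8778) theta=7/90 (≈0.0778)
After 4 (thin lens f=54): x=-979/90 (≈-10.8778) theta=1357/4860 (≈0.2792)
After 5 (propagate distance d=37): x=-2657/4860 (≈-0.5467) theta=1357/4860 (≈0.2792)
After 6 (curved mirror R=-62): x=-2657/4860 (≈-0.5467) theta=3941/15066 (≈0.2616)
After 7 (propagate distance d=19 (to screen)): x=74047/16740 (≈4.4234) theta=3941/15066 (≈0.2616)
|theta_initial|=0.3000 |theta_final|=3941/15066 (≈0.2616) -> not increased

Answer: no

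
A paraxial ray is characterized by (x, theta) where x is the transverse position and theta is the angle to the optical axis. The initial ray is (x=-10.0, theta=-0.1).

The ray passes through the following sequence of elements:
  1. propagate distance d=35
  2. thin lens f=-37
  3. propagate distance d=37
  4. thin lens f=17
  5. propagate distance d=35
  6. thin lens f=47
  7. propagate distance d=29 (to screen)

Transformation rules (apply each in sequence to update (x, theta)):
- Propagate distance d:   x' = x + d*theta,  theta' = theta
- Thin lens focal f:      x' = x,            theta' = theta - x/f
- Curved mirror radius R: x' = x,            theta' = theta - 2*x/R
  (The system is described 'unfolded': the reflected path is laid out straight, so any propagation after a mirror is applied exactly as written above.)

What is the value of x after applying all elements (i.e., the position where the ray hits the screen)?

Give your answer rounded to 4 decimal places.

Answer: 45.1074

Derivation:
Initial: x=-10.0000 theta=-0.1000
After 1 (propagate distance d=35): x=-13.5000 theta=-0.1000
After 2 (thin lens f=-37): x=-13.5000 theta=-86/185 (≈-0.4649)
After 3 (propagate distance d=37): x=-30.7000 theta=-86/185 (≈-0.4649)
After 4 (thin lens f=17): x=-30.7000 theta=1687/1258 (≈1.3410)
After 5 (propagate distance d=35): x=51061/3145 (≈16.2356) theta=1687/1258 (≈1.3410)
After 6 (thin lens f=47): x=51061/3145 (≈16.2356) theta=294323/295630 (≈0.9956)
After 7 (propagate distance d=29 (to screen)): x=13335101/295630 (≈45.1074) theta=294323/295630 (≈0.9956)
Rounded to 4 decimal places: x = 45.1074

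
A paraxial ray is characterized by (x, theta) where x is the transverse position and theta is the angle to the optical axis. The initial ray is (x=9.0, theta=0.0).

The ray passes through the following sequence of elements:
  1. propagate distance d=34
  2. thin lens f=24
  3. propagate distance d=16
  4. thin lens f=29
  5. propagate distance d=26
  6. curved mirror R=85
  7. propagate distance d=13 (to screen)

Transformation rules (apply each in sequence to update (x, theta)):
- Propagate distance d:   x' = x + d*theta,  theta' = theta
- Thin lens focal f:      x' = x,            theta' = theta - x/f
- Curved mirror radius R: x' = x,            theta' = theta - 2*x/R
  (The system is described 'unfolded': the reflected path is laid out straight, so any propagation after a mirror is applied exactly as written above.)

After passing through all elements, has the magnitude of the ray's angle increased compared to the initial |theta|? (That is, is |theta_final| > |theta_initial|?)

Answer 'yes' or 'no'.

Initial: x=9.0000 theta=0.0000
After 1 (propagate distance d=34): x=9.0000 theta=0.0000
After 2 (thin lens f=24): x=9.0000 theta=-0.3750
After 3 (propagate distance d=16): x=3.0000 theta=-0.3750
After 4 (thin lens f=29): x=3.0000 theta=-111/232 (≈-0.4784)
After 5 (propagate distance d=26): x=-1095/116 (≈-9.4397) theta=-111/232 (≈-0.4784)
After 6 (curved mirror R=85): x=-1095/116 (≈-9.4397) theta=-1011/3944 (≈-0.2563)
After 7 (propagate distance d=13 (to screen)): x=-1737/136 (≈-12.7721) theta=-1011/3944 (≈-0.2563)
|theta_initial|=0.0000 |theta_final|=1011/3944 (≈0.2563) -> increased

Answer: yes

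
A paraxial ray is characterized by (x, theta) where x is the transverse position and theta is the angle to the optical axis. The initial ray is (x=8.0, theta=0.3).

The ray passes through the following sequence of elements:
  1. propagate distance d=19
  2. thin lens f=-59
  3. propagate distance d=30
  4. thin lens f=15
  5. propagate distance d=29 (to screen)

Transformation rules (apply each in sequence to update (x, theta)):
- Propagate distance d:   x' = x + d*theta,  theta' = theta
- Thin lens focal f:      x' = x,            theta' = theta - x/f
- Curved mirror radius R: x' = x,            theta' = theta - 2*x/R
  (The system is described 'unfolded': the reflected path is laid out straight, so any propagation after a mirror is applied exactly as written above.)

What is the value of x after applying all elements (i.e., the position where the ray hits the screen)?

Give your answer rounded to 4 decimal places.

Initial: x=8.0000 theta=0.3000
After 1 (propagate distance d=19): x=13.7000 theta=0.3000
After 2 (thin lens f=-59): x=13.7000 theta=157/295 (≈0.5322)
After 3 (propagate distance d=30): x=17503/590 (≈29.6661) theta=157/295 (≈0.5322)
After 4 (thin lens f=15): x=17503/590 (≈29.6661) theta=-12793/8850 (≈-1.4455)
After 5 (propagate distance d=29 (to screen)): x=-54226/4425 (≈-12.2545) theta=-12793/8850 (≈-1.4455)
Rounded to 4 decimal places: x = -12.2545

Answer: -12.2545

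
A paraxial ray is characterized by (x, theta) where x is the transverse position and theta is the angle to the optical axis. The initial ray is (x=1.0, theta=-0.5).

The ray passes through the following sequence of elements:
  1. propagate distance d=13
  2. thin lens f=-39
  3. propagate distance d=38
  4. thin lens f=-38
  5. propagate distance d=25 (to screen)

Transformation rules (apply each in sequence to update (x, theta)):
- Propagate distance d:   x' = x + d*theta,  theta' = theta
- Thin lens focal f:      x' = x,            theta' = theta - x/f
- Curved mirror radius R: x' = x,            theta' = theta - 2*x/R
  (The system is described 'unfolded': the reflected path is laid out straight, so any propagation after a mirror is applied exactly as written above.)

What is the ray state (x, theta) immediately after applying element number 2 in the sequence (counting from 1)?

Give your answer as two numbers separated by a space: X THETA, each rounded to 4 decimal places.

Answer: -5.5000 -0.6410

Derivation:
Initial: x=1.0000 theta=-0.5000
After 1 (propagate distance d=13): x=-5.5000 theta=-0.5000
After 2 (thin lens f=-39): x=-5.5000 theta=-25/39 (≈-0.6410)
Rounded to 4 decimal places: x = -5.5000, theta = -0.6410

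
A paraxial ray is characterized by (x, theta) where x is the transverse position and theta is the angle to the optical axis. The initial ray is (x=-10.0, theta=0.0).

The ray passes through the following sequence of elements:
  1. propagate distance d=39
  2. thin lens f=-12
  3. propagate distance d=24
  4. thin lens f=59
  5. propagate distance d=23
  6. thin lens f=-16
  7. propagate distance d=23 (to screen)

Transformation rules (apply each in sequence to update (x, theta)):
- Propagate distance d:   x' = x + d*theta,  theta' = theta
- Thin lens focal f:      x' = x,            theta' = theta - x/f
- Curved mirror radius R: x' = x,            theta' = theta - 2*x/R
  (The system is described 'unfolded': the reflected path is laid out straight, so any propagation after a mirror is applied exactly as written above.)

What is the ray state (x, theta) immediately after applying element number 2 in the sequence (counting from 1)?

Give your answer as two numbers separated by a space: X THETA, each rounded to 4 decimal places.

Answer: -10.0000 -0.8333

Derivation:
Initial: x=-10.0000 theta=0.0000
After 1 (propagate distance d=39): x=-10.0000 theta=0.0000
After 2 (thin lens f=-12): x=-10.0000 theta=-5/6 (≈-0.8333)
Rounded to 4 decimal places: x = -10.0000, theta = -0.8333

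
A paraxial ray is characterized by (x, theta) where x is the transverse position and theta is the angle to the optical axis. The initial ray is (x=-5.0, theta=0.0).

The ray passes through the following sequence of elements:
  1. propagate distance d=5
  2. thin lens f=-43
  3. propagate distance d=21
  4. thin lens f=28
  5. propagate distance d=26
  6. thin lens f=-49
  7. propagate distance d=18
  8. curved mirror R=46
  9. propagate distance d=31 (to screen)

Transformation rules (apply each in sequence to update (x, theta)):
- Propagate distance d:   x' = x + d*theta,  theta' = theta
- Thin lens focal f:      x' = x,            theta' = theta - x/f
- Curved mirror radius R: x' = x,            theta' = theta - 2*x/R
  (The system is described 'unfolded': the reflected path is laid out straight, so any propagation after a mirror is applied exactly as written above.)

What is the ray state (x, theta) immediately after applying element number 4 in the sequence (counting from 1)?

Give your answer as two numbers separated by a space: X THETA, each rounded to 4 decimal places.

Initial: x=-5.0000 theta=0.0000
After 1 (propagate distance d=5): x=-5.0000 theta=0.0000
After 2 (thin lens f=-43): x=-5.0000 theta=-5/43 (≈-0.1163)
After 3 (propagate distance d=21): x=-320/43 (≈-7.4419) theta=-5/43 (≈-0.1163)
After 4 (thin lens f=28): x=-320/43 (≈-7.4419) theta=45/301 (≈0.1495)
Rounded to 4 decimal places: x = -7.4419, theta = 0.1495

Answer: -7.4419 0.1495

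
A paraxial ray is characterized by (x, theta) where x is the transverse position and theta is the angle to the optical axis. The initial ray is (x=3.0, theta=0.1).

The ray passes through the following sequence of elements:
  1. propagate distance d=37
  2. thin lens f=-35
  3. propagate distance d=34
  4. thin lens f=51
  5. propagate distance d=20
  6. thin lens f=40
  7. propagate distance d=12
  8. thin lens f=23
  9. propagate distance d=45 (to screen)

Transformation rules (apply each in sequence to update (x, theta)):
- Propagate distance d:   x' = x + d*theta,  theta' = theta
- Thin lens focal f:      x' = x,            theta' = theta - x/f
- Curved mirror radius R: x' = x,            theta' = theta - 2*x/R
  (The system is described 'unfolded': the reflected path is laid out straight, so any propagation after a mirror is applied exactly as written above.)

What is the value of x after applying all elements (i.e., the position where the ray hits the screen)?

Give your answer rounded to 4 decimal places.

Answer: -29.7241

Derivation:
Initial: x=3.0000 theta=0.1000
After 1 (propagate distance d=37): x=6.7000 theta=0.1000
After 2 (thin lens f=-35): x=6.7000 theta=51/175 (≈0.2914)
After 3 (propagate distance d=34): x=5813/350 (≈16.6086) theta=51/175 (≈0.2914)
After 4 (thin lens f=51): x=5813/350 (≈16.6086) theta=-611/17850 (≈-0.0342)
After 5 (propagate distance d=20): x=284243/17850 (≈15.9240) theta=-611/17850 (≈-0.0342)
After 6 (thin lens f=40): x=284243/17850 (≈15.9240) theta=-308683/714000 (≈-0.4323)
After 7 (propagate distance d=12): x=1916381/178500 (≈10.7360) theta=-308683/714000 (≈-0.4323)
After 8 (thin lens f=23): x=1916381/178500 (≈10.7360) theta=-2109319/2346000 (≈-0.8991)
After 9 (propagate distance d=45 (to screen)): x=-488128433/16422000 (≈-29.7241) theta=-2109319/2346000 (≈-0.8991)
Rounded to 4 decimal places: x = -29.7241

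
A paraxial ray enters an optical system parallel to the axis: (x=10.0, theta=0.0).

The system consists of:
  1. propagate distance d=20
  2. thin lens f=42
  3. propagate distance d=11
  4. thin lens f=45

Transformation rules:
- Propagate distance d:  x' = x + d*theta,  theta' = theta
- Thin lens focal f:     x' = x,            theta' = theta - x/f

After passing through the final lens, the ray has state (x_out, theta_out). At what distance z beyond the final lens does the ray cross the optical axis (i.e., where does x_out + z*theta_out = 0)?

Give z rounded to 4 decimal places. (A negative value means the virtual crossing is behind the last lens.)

Initial: x=10.0000 theta=0.0000
After 1 (propagate distance d=20): x=10.0000 theta=0.0000
After 2 (thin lens f=42): x=10.0000 theta=-5/21 (≈-0.2381)
After 3 (propagate distance d=11): x=155/21 (≈7.3810) theta=-5/21 (≈-0.2381)
After 4 (thin lens f=45): x=155/21 (≈7.3810) theta=-76/189 (≈-0.4021)
z_focus = -x_out/theta_out = -(155/21)/(-76/189) = 1395/76 ≈ 18.3553
Rounded to 4 decimal places: z = 18.3553

Answer: 18.3553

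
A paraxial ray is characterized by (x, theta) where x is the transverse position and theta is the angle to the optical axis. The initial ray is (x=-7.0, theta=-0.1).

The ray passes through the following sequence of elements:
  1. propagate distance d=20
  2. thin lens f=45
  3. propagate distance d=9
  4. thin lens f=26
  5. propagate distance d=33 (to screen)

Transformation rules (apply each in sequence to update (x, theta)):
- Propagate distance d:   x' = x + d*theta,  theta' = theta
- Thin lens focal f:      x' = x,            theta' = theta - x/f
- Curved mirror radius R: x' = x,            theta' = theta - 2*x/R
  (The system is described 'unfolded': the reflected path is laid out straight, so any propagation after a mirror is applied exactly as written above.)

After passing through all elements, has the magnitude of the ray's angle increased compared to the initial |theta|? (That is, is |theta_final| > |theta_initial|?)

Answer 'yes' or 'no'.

Answer: yes

Derivation:
Initial: x=-7.0000 theta=-0.1000
After 1 (propagate distance d=20): x=-9.0000 theta=-0.1000
After 2 (thin lens f=45): x=-9.0000 theta=0.1000
After 3 (propagate distance d=9): x=-8.1000 theta=0.1000
After 4 (thin lens f=26): x=-8.1000 theta=107/260 (≈0.4115)
After 5 (propagate distance d=33 (to screen)): x=285/52 (≈5.4808) theta=107/260 (≈0.4115)
|theta_initial|=0.1000 |theta_final|=107/260 (≈0.4115) -> increased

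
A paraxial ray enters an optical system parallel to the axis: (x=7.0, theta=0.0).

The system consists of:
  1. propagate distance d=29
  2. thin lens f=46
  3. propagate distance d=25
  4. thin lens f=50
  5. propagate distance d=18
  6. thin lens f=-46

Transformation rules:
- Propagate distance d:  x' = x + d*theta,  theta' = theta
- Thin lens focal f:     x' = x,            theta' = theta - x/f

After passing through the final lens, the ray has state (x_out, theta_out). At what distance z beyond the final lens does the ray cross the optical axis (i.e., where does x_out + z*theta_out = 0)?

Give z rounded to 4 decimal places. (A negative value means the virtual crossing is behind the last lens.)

Answer: -3.0017

Derivation:
Initial: x=7.0000 theta=0.0000
After 1 (propagate distance d=29): x=7.0000 theta=0.0000
After 2 (thin lens f=46): x=7.0000 theta=-7/46 (≈-0.1522)
After 3 (propagate distance d=25): x=147/46 (≈3.1957) theta=-7/46 (≈-0.1522)
After 4 (thin lens f=50): x=147/46 (≈3.1957) theta=-497/2300 (≈-0.2161)
After 5 (propagate distance d=18): x=-399/575 (≈-0.6939) theta=-497/2300 (≈-0.2161)
After 6 (thin lens f=-46): x=-399/575 (≈-0.6939) theta=-12229/52900 (≈-0.2312)
z_focus = -x_out/theta_out = -(-399/575)/(-12229/52900) = -5244/1747 ≈ -3.0017
Rounded to 4 decimal places: z = -3.0017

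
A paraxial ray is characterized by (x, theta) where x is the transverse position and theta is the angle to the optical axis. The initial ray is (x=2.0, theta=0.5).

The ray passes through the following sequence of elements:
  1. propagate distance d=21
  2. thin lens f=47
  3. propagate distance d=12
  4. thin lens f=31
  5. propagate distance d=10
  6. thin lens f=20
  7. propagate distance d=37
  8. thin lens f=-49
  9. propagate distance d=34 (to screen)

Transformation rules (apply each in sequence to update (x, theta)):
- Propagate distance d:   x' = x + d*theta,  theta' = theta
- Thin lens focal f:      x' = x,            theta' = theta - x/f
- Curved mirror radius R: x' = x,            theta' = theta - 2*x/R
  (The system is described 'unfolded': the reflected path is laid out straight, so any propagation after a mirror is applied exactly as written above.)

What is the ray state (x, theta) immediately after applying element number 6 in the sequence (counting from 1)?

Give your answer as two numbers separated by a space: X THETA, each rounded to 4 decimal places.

Initial: x=2.0000 theta=0.5000
After 1 (propagate distance d=21): x=12.5000 theta=0.5000
After 2 (thin lens f=47): x=12.5000 theta=11/47 (≈0.2340)
After 3 (propagate distance d=12): x=1439/94 (≈15.3085) theta=11/47 (≈0.2340)
After 4 (thin lens f=31): x=1439/94 (≈15.3085) theta=-757/2914 (≈-0.2598)
After 5 (propagate distance d=10): x=37039/2914 (≈12.7107) theta=-757/2914 (≈-0.2598)
After 6 (thin lens f=20): x=37039/2914 (≈12.7107) theta=-52179/58280 (≈-0.8953)
Rounded to 4 decimal places: x = 12.7107, theta = -0.8953

Answer: 12.7107 -0.8953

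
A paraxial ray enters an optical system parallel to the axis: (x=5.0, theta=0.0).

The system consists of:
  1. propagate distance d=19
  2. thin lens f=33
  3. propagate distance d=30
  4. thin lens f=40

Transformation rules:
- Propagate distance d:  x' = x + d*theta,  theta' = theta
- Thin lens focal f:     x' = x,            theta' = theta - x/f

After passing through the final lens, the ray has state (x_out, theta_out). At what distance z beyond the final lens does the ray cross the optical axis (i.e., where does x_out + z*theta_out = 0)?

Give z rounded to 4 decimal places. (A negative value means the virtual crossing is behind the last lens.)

Answer: 2.7907

Derivation:
Initial: x=5.0000 theta=0.0000
After 1 (propagate distance d=19): x=5.0000 theta=0.0000
After 2 (thin lens f=33): x=5.0000 theta=-5/33 (≈-0.1515)
After 3 (propagate distance d=30): x=5/11 (≈0.4545) theta=-5/33 (≈-0.1515)
After 4 (thin lens f=40): x=5/11 (≈0.4545) theta=-43/264 (≈-0.1629)
z_focus = -x_out/theta_out = -(5/11)/(-43/264) = 120/43 ≈ 2.7907
Rounded to 4 decimal places: z = 2.7907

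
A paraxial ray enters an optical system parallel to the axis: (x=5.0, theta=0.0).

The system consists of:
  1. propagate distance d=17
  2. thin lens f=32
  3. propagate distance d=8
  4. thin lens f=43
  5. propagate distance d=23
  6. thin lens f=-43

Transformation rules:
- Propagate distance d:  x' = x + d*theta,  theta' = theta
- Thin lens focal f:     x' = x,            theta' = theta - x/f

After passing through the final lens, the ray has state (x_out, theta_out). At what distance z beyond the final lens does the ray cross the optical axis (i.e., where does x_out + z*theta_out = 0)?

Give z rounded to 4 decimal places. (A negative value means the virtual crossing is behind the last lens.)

Initial: x=5.0000 theta=0.0000
After 1 (propagate distance d=17): x=5.0000 theta=0.0000
After 2 (thin lens f=32): x=5.0000 theta=-5/32 (≈-0.1563)
After 3 (propagate distance d=8): x=3.7500 theta=-5/32 (≈-0.1563)
After 4 (thin lens f=43): x=3.7500 theta=-335/1376 (≈-0.2435)
After 5 (propagate distance d=23): x=-2545/1376 (≈-1.8496) theta=-335/1376 (≈-0.2435)
After 6 (thin lens f=-43): x=-2545/1376 (≈-1.8496) theta=-8475/29584 (≈-0.2865)
z_focus = -x_out/theta_out = -(-2545/1376)/(-8475/29584) = -21887/3390 ≈ -6.4563
Rounded to 4 decimal places: z = -6.4563

Answer: -6.4563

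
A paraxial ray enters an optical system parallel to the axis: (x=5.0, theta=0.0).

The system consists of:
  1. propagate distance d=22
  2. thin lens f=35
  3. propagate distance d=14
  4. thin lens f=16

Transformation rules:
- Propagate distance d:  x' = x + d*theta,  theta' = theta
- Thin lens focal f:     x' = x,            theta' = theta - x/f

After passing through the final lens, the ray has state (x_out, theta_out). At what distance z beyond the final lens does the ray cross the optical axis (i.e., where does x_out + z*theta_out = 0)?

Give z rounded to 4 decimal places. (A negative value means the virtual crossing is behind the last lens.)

Answer: 9.0811

Derivation:
Initial: x=5.0000 theta=0.0000
After 1 (propagate distance d=22): x=5.0000 theta=0.0000
After 2 (thin lens f=35): x=5.0000 theta=-1/7 (≈-0.1429)
After 3 (propagate distance d=14): x=3.0000 theta=-1/7 (≈-0.1429)
After 4 (thin lens f=16): x=3.0000 theta=-37/112 (≈-0.3304)
z_focus = -x_out/theta_out = -(3.0000)/(-37/112) = 336/37 ≈ 9.0811
Rounded to 4 decimal places: z = 9.0811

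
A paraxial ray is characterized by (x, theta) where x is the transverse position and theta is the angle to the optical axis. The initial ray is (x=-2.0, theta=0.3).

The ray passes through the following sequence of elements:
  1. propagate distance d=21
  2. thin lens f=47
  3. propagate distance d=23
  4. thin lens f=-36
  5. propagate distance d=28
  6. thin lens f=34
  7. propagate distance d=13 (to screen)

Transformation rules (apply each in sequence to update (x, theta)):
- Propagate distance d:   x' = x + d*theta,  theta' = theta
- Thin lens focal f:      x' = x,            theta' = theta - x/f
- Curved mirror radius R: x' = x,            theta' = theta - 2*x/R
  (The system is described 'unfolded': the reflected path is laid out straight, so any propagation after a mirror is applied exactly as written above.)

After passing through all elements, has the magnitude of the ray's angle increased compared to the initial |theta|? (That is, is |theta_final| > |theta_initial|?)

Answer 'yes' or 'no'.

Initial: x=-2.0000 theta=0.3000
After 1 (propagate distance d=21): x=4.3000 theta=0.3000
After 2 (thin lens f=47): x=4.3000 theta=49/235 (≈0.2085)
After 3 (propagate distance d=23): x=855/94 (≈9.0957) theta=49/235 (≈0.2085)
After 4 (thin lens f=-36): x=855/94 (≈9.0957) theta=867/1880 (≈0.4612)
After 5 (propagate distance d=28): x=5172/235 (≈22.0085) theta=867/1880 (≈0.4612)
After 6 (thin lens f=34): x=5172/235 (≈22.0085) theta=-5949/31960 (≈-0.1861)
After 7 (propagate distance d=13 (to screen)): x=125211/6392 (≈19.5887) theta=-5949/31960 (≈-0.1861)
|theta_initial|=0.3000 |theta_final|=5949/31960 (≈0.1861) -> not increased

Answer: no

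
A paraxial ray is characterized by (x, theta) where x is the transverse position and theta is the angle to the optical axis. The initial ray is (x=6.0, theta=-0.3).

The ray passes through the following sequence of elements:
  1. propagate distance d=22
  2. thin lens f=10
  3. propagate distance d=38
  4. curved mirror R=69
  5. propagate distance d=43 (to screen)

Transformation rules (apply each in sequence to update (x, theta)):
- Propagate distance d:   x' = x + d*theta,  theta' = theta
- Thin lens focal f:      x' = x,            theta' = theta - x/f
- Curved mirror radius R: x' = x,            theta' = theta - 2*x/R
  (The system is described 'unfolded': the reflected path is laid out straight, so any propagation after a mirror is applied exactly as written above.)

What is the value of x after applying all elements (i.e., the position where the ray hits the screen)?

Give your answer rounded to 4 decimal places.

Answer: -7.9252

Derivation:
Initial: x=6.0000 theta=-0.3000
After 1 (propagate distance d=22): x=-0.6000 theta=-0.3000
After 2 (thin lens f=10): x=-0.6000 theta=-0.2400
After 3 (propagate distance d=38): x=-9.7200 theta=-0.2400
After 4 (curved mirror R=69): x=-9.7200 theta=24/575 (≈0.0417)
After 5 (propagate distance d=43 (to screen)): x=-4557/575 (≈-7.9252) theta=24/575 (≈0.0417)
Rounded to 4 decimal places: x = -7.9252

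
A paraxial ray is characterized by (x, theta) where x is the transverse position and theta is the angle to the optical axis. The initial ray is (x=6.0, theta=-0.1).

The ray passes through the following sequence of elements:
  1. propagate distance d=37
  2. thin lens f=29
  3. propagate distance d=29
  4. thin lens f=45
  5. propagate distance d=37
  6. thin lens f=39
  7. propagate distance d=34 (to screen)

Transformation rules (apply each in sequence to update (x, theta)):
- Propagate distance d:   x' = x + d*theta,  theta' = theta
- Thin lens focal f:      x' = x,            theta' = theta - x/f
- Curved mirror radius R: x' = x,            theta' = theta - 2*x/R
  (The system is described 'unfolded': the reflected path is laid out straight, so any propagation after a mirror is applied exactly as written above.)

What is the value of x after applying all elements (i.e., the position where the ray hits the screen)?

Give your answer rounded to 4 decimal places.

Answer: -4.8221

Derivation:
Initial: x=6.0000 theta=-0.1000
After 1 (propagate distance d=37): x=2.3000 theta=-0.1000
After 2 (thin lens f=29): x=2.3000 theta=-26/145 (≈-0.1793)
After 3 (propagate distance d=29): x=-2.9000 theta=-26/145 (≈-0.1793)
After 4 (thin lens f=45): x=-2.9000 theta=-1499/13050 (≈-0.1149)
After 5 (propagate distance d=37): x=-46654/6525 (≈-7.1500) theta=-1499/13050 (≈-0.1149)
After 6 (thin lens f=39): x=-46654/6525 (≈-7.1500) theta=34847/508950 (≈0.0685)
After 7 (propagate distance d=34 (to screen)): x=-1227107/254475 (≈-4.8221) theta=34847/508950 (≈0.0685)
Rounded to 4 decimal places: x = -4.8221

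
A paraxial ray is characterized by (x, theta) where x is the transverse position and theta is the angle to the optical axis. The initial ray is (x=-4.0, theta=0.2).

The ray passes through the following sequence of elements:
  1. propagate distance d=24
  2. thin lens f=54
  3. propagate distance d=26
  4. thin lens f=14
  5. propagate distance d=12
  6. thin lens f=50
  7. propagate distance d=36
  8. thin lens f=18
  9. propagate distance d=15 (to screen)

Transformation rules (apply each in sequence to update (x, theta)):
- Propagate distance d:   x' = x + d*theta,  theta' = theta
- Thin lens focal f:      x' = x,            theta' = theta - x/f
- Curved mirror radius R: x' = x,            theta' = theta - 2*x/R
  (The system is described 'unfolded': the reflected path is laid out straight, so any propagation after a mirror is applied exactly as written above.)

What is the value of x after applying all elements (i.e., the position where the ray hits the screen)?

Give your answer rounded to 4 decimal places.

Answer: -5.2995

Derivation:
Initial: x=-4.0000 theta=0.2000
After 1 (propagate distance d=24): x=0.8000 theta=0.2000
After 2 (thin lens f=54): x=0.8000 theta=5/27 (≈0.1852)
After 3 (propagate distance d=26): x=758/135 (≈5.6148) theta=5/27 (≈0.1852)
After 4 (thin lens f=14): x=758/135 (≈5.6148) theta=-68/315 (≈-0.2159)
After 5 (propagate distance d=12): x=2858/945 (≈3.0243) theta=-68/315 (≈-0.2159)
After 6 (thin lens f=50): x=2858/945 (≈3.0243) theta=-6529/23625 (≈-0.2764)
After 7 (propagate distance d=36): x=-163594/23625 (≈-6.9246) theta=-6529/23625 (≈-0.2764)
After 8 (thin lens f=18): x=-163594/23625 (≈-6.9246) theta=23036/212625 (≈0.1083)
After 9 (propagate distance d=15 (to screen)): x=-375602/70875 (≈-5.2995) theta=23036/212625 (≈0.1083)
Rounded to 4 decimal places: x = -5.2995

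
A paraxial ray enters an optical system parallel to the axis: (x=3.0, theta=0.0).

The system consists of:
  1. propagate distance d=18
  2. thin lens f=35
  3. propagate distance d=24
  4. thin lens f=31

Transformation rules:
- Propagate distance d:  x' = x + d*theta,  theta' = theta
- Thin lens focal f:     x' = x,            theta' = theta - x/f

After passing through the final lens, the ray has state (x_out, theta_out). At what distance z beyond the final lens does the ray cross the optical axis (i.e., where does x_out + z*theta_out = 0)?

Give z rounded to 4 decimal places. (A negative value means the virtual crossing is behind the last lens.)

Answer: 8.1190

Derivation:
Initial: x=3.0000 theta=0.0000
After 1 (propagate distance d=18): x=3.0000 theta=0.0000
After 2 (thin lens f=35): x=3.0000 theta=-3/35 (≈-0.0857)
After 3 (propagate distance d=24): x=33/35 (≈0.9429) theta=-3/35 (≈-0.0857)
After 4 (thin lens f=31): x=33/35 (≈0.9429) theta=-18/155 (≈-0.1161)
z_focus = -x_out/theta_out = -(33/35)/(-18/155) = 341/42 ≈ 8.1190
Rounded to 4 decimal places: z = 8.1190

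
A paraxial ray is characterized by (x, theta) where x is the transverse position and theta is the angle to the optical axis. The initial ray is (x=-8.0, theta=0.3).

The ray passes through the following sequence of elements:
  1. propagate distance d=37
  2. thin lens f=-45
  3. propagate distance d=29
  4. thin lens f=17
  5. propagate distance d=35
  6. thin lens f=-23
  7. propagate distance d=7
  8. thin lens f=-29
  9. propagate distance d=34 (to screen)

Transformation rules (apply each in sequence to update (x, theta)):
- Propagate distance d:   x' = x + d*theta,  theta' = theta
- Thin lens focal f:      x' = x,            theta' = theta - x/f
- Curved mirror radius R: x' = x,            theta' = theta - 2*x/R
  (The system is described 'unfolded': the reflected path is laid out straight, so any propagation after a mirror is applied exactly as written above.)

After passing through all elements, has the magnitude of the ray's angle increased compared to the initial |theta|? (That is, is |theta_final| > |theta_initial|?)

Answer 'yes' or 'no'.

Initial: x=-8.0000 theta=0.3000
After 1 (propagate distance d=37): x=3.1000 theta=0.3000
After 2 (thin lens f=-45): x=3.1000 theta=83/225 (≈0.3689)
After 3 (propagate distance d=29): x=6209/450 (≈13.7978) theta=83/225 (≈0.3689)
After 4 (thin lens f=17): x=6209/450 (≈13.7978) theta=-1129/2550 (≈-0.4427)
After 5 (propagate distance d=35): x=-6496/3825 (≈-1.6983) theta=-1129/2550 (≈-0.4427)
After 6 (thin lens f=-23): x=-6496/3825 (≈-1.6983) theta=-90893/175950 (≈-0.5166)
After 7 (propagate distance d=7): x=-311689/58650 (≈-5.3144) theta=-90893/175950 (≈-0.5166)
After 8 (thin lens f=-29): x=-311689/58650 (≈-5.3144) theta=-1785482/2551275 (≈-0.6998)
After 9 (propagate distance d=34 (to screen)): x=-148529719/5102550 (≈-29.1089) theta=-1785482/2551275 (≈-0.6998)
|theta_initial|=0.3000 |theta_final|=1785482/2551275 (≈0.6998) -> increased

Answer: yes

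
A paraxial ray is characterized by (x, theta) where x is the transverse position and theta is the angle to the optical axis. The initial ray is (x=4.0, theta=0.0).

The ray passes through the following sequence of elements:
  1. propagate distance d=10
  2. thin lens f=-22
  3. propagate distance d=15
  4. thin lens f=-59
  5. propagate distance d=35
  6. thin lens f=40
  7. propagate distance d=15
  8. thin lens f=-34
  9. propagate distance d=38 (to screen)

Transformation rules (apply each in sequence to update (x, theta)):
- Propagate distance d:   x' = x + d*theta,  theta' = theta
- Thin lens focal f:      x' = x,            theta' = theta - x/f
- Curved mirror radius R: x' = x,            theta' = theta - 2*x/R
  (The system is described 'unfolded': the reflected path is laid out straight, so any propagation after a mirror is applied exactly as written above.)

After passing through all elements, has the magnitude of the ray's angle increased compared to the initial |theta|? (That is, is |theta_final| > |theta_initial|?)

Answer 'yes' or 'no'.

Answer: yes

Derivation:
Initial: x=4.0000 theta=0.0000
After 1 (propagate distance d=10): x=4.0000 theta=0.0000
After 2 (thin lens f=-22): x=4.0000 theta=2/11 (≈0.1818)
After 3 (propagate distance d=15): x=74/11 (≈6.7273) theta=2/11 (≈0.1818)
After 4 (thin lens f=-59): x=74/11 (≈6.7273) theta=192/649 (≈0.2958)
After 5 (propagate distance d=35): x=11086/649 (≈17.0817) theta=192/649 (≈0.2958)
After 6 (thin lens f=40): x=11086/649 (≈17.0817) theta=-1703/12980 (≈-0.1312)
After 7 (propagate distance d=15): x=665/44 (≈15.1136) theta=-1703/12980 (≈-0.1312)
After 8 (thin lens f=-34): x=665/44 (≈15.1136) theta=138273/441320 (≈0.3133)
After 9 (propagate distance d=38 (to screen)): x=2981081/110330 (≈27.0197) theta=138273/441320 (≈0.3133)
|theta_initial|=0.0000 |theta_final|=138273/441320 (≈0.3133) -> increased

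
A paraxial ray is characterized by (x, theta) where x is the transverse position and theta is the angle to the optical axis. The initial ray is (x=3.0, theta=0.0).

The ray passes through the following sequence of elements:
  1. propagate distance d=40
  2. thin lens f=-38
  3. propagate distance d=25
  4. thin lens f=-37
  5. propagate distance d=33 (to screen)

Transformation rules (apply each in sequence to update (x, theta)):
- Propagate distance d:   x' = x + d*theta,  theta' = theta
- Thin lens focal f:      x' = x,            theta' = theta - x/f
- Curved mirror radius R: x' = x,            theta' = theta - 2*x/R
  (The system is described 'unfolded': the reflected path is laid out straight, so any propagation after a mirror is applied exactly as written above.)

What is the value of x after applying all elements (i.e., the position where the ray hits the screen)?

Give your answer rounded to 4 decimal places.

Initial: x=3.0000 theta=0.0000
After 1 (propagate distance d=40): x=3.0000 theta=0.0000
After 2 (thin lens f=-38): x=3.0000 theta=3/38 (≈0.0789)
After 3 (propagate distance d=25): x=189/38 (≈4.9737) theta=3/38 (≈0.0789)
After 4 (thin lens f=-37): x=189/38 (≈4.9737) theta=150/703 (≈0.2134)
After 5 (propagate distance d=33 (to screen)): x=16893/1406 (≈12.0149) theta=150/703 (≈0.2134)
Rounded to 4 decimal places: x = 12.0149

Answer: 12.0149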